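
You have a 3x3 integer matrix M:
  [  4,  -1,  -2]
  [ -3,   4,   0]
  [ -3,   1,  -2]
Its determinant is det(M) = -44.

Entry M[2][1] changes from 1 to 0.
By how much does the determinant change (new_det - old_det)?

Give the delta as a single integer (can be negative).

Answer: -6

Derivation:
Cofactor C_21 = 6
Entry delta = 0 - 1 = -1
Det delta = entry_delta * cofactor = -1 * 6 = -6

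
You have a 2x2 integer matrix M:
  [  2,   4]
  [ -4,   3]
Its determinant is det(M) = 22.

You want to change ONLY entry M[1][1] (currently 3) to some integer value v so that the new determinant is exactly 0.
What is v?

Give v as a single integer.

det is linear in entry M[1][1]: det = old_det + (v - 3) * C_11
Cofactor C_11 = 2
Want det = 0: 22 + (v - 3) * 2 = 0
  (v - 3) = -22 / 2 = -11
  v = 3 + (-11) = -8

Answer: -8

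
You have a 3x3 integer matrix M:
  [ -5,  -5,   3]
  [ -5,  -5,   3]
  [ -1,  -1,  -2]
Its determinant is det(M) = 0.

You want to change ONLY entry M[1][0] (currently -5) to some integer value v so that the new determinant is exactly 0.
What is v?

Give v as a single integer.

Answer: -5

Derivation:
det is linear in entry M[1][0]: det = old_det + (v - -5) * C_10
Cofactor C_10 = -13
Want det = 0: 0 + (v - -5) * -13 = 0
  (v - -5) = 0 / -13 = 0
  v = -5 + (0) = -5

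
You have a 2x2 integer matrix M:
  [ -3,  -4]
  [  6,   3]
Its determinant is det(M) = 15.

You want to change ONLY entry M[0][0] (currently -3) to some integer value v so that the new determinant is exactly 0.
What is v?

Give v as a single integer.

Answer: -8

Derivation:
det is linear in entry M[0][0]: det = old_det + (v - -3) * C_00
Cofactor C_00 = 3
Want det = 0: 15 + (v - -3) * 3 = 0
  (v - -3) = -15 / 3 = -5
  v = -3 + (-5) = -8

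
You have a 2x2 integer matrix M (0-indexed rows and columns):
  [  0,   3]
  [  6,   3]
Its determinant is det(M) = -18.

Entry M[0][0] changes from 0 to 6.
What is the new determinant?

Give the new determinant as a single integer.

Answer: 0

Derivation:
det is linear in row 0: changing M[0][0] by delta changes det by delta * cofactor(0,0).
Cofactor C_00 = (-1)^(0+0) * minor(0,0) = 3
Entry delta = 6 - 0 = 6
Det delta = 6 * 3 = 18
New det = -18 + 18 = 0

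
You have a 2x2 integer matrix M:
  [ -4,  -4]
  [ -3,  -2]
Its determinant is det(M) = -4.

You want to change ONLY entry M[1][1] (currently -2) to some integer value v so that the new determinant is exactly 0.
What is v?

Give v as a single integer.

Answer: -3

Derivation:
det is linear in entry M[1][1]: det = old_det + (v - -2) * C_11
Cofactor C_11 = -4
Want det = 0: -4 + (v - -2) * -4 = 0
  (v - -2) = 4 / -4 = -1
  v = -2 + (-1) = -3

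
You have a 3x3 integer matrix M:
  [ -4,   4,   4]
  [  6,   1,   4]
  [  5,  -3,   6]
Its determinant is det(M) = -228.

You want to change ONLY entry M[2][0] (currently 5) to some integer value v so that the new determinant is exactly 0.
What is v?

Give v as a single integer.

det is linear in entry M[2][0]: det = old_det + (v - 5) * C_20
Cofactor C_20 = 12
Want det = 0: -228 + (v - 5) * 12 = 0
  (v - 5) = 228 / 12 = 19
  v = 5 + (19) = 24

Answer: 24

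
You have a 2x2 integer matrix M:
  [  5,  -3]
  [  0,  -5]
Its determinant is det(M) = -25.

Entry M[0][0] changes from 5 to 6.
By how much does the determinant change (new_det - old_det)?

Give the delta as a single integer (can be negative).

Cofactor C_00 = -5
Entry delta = 6 - 5 = 1
Det delta = entry_delta * cofactor = 1 * -5 = -5

Answer: -5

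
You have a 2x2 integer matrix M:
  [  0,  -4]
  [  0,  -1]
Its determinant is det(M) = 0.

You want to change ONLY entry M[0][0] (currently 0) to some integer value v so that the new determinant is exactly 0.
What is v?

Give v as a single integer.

det is linear in entry M[0][0]: det = old_det + (v - 0) * C_00
Cofactor C_00 = -1
Want det = 0: 0 + (v - 0) * -1 = 0
  (v - 0) = 0 / -1 = 0
  v = 0 + (0) = 0

Answer: 0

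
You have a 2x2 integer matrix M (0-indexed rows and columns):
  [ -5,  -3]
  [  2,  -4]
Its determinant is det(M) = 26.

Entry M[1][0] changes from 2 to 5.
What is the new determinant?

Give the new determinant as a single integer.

Answer: 35

Derivation:
det is linear in row 1: changing M[1][0] by delta changes det by delta * cofactor(1,0).
Cofactor C_10 = (-1)^(1+0) * minor(1,0) = 3
Entry delta = 5 - 2 = 3
Det delta = 3 * 3 = 9
New det = 26 + 9 = 35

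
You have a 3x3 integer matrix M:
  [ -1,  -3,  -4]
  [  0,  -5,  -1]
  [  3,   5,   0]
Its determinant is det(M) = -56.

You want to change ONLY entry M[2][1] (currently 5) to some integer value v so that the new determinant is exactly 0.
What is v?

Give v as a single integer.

Answer: -51

Derivation:
det is linear in entry M[2][1]: det = old_det + (v - 5) * C_21
Cofactor C_21 = -1
Want det = 0: -56 + (v - 5) * -1 = 0
  (v - 5) = 56 / -1 = -56
  v = 5 + (-56) = -51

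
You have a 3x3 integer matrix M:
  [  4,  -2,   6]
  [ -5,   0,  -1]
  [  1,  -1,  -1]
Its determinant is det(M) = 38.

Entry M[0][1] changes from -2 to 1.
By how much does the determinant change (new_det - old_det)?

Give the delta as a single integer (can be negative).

Answer: -18

Derivation:
Cofactor C_01 = -6
Entry delta = 1 - -2 = 3
Det delta = entry_delta * cofactor = 3 * -6 = -18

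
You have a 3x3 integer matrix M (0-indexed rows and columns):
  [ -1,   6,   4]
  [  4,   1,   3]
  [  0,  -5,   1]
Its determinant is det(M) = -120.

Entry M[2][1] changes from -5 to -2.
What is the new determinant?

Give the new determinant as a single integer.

Answer: -63

Derivation:
det is linear in row 2: changing M[2][1] by delta changes det by delta * cofactor(2,1).
Cofactor C_21 = (-1)^(2+1) * minor(2,1) = 19
Entry delta = -2 - -5 = 3
Det delta = 3 * 19 = 57
New det = -120 + 57 = -63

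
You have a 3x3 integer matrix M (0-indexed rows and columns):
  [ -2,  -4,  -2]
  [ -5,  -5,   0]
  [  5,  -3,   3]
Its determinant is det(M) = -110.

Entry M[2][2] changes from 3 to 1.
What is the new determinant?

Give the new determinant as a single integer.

Answer: -90

Derivation:
det is linear in row 2: changing M[2][2] by delta changes det by delta * cofactor(2,2).
Cofactor C_22 = (-1)^(2+2) * minor(2,2) = -10
Entry delta = 1 - 3 = -2
Det delta = -2 * -10 = 20
New det = -110 + 20 = -90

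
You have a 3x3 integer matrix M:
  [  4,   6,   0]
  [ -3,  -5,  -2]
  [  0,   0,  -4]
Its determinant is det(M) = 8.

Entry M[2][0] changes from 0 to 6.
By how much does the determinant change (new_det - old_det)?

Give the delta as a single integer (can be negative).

Cofactor C_20 = -12
Entry delta = 6 - 0 = 6
Det delta = entry_delta * cofactor = 6 * -12 = -72

Answer: -72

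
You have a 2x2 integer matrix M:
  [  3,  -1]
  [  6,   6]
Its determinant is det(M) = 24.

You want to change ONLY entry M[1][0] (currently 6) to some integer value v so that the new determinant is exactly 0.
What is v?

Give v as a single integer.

Answer: -18

Derivation:
det is linear in entry M[1][0]: det = old_det + (v - 6) * C_10
Cofactor C_10 = 1
Want det = 0: 24 + (v - 6) * 1 = 0
  (v - 6) = -24 / 1 = -24
  v = 6 + (-24) = -18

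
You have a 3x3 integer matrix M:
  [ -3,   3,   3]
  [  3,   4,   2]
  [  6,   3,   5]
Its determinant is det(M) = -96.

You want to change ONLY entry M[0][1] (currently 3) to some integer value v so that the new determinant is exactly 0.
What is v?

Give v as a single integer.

Answer: -29

Derivation:
det is linear in entry M[0][1]: det = old_det + (v - 3) * C_01
Cofactor C_01 = -3
Want det = 0: -96 + (v - 3) * -3 = 0
  (v - 3) = 96 / -3 = -32
  v = 3 + (-32) = -29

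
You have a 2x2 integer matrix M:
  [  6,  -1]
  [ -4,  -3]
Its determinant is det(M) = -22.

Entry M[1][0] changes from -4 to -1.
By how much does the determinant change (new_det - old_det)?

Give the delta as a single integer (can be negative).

Cofactor C_10 = 1
Entry delta = -1 - -4 = 3
Det delta = entry_delta * cofactor = 3 * 1 = 3

Answer: 3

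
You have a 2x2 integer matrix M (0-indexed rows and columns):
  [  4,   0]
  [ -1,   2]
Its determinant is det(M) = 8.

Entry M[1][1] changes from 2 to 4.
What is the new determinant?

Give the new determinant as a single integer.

Answer: 16

Derivation:
det is linear in row 1: changing M[1][1] by delta changes det by delta * cofactor(1,1).
Cofactor C_11 = (-1)^(1+1) * minor(1,1) = 4
Entry delta = 4 - 2 = 2
Det delta = 2 * 4 = 8
New det = 8 + 8 = 16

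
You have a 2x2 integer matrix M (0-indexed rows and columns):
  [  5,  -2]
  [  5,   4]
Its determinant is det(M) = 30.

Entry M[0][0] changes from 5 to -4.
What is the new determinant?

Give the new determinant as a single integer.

det is linear in row 0: changing M[0][0] by delta changes det by delta * cofactor(0,0).
Cofactor C_00 = (-1)^(0+0) * minor(0,0) = 4
Entry delta = -4 - 5 = -9
Det delta = -9 * 4 = -36
New det = 30 + -36 = -6

Answer: -6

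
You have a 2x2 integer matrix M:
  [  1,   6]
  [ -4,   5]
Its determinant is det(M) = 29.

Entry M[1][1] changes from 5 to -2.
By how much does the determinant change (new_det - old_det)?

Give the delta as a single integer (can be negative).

Cofactor C_11 = 1
Entry delta = -2 - 5 = -7
Det delta = entry_delta * cofactor = -7 * 1 = -7

Answer: -7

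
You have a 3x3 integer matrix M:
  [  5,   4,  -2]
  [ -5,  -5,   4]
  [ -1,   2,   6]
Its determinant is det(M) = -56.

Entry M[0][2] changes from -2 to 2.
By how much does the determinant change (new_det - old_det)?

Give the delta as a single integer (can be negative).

Cofactor C_02 = -15
Entry delta = 2 - -2 = 4
Det delta = entry_delta * cofactor = 4 * -15 = -60

Answer: -60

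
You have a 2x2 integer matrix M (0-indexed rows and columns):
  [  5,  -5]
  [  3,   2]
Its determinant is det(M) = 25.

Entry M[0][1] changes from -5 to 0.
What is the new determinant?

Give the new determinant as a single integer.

det is linear in row 0: changing M[0][1] by delta changes det by delta * cofactor(0,1).
Cofactor C_01 = (-1)^(0+1) * minor(0,1) = -3
Entry delta = 0 - -5 = 5
Det delta = 5 * -3 = -15
New det = 25 + -15 = 10

Answer: 10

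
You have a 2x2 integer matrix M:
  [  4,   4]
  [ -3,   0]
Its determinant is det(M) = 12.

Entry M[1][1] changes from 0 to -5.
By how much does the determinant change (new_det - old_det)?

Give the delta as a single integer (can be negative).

Answer: -20

Derivation:
Cofactor C_11 = 4
Entry delta = -5 - 0 = -5
Det delta = entry_delta * cofactor = -5 * 4 = -20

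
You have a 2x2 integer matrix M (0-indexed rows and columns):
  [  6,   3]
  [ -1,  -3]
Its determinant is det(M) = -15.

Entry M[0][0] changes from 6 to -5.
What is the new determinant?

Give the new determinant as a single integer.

Answer: 18

Derivation:
det is linear in row 0: changing M[0][0] by delta changes det by delta * cofactor(0,0).
Cofactor C_00 = (-1)^(0+0) * minor(0,0) = -3
Entry delta = -5 - 6 = -11
Det delta = -11 * -3 = 33
New det = -15 + 33 = 18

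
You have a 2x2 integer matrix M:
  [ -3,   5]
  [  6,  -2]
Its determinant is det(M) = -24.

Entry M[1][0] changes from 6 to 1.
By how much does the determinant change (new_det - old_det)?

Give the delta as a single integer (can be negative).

Cofactor C_10 = -5
Entry delta = 1 - 6 = -5
Det delta = entry_delta * cofactor = -5 * -5 = 25

Answer: 25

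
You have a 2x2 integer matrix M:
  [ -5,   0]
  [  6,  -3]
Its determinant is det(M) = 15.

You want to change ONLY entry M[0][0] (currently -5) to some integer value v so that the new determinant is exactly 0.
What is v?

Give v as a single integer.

Answer: 0

Derivation:
det is linear in entry M[0][0]: det = old_det + (v - -5) * C_00
Cofactor C_00 = -3
Want det = 0: 15 + (v - -5) * -3 = 0
  (v - -5) = -15 / -3 = 5
  v = -5 + (5) = 0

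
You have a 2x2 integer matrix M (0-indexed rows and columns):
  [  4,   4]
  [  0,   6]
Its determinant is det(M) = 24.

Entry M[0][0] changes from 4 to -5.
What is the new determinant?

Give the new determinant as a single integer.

Answer: -30

Derivation:
det is linear in row 0: changing M[0][0] by delta changes det by delta * cofactor(0,0).
Cofactor C_00 = (-1)^(0+0) * minor(0,0) = 6
Entry delta = -5 - 4 = -9
Det delta = -9 * 6 = -54
New det = 24 + -54 = -30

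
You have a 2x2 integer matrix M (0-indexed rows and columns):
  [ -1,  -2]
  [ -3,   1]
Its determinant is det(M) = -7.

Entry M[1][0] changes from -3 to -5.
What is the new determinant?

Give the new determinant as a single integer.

Answer: -11

Derivation:
det is linear in row 1: changing M[1][0] by delta changes det by delta * cofactor(1,0).
Cofactor C_10 = (-1)^(1+0) * minor(1,0) = 2
Entry delta = -5 - -3 = -2
Det delta = -2 * 2 = -4
New det = -7 + -4 = -11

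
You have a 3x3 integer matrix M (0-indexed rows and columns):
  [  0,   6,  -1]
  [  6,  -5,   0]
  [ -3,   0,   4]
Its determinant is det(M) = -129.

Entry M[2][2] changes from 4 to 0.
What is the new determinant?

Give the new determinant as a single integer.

det is linear in row 2: changing M[2][2] by delta changes det by delta * cofactor(2,2).
Cofactor C_22 = (-1)^(2+2) * minor(2,2) = -36
Entry delta = 0 - 4 = -4
Det delta = -4 * -36 = 144
New det = -129 + 144 = 15

Answer: 15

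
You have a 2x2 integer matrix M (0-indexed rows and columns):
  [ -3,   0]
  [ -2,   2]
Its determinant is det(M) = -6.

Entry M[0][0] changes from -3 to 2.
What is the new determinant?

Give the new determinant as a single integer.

det is linear in row 0: changing M[0][0] by delta changes det by delta * cofactor(0,0).
Cofactor C_00 = (-1)^(0+0) * minor(0,0) = 2
Entry delta = 2 - -3 = 5
Det delta = 5 * 2 = 10
New det = -6 + 10 = 4

Answer: 4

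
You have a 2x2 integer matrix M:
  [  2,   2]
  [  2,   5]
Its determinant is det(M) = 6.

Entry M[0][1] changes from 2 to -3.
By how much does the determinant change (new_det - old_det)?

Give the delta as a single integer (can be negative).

Cofactor C_01 = -2
Entry delta = -3 - 2 = -5
Det delta = entry_delta * cofactor = -5 * -2 = 10

Answer: 10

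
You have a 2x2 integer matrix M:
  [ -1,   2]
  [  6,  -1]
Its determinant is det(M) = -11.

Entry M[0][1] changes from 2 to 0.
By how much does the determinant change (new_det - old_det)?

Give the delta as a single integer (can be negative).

Answer: 12

Derivation:
Cofactor C_01 = -6
Entry delta = 0 - 2 = -2
Det delta = entry_delta * cofactor = -2 * -6 = 12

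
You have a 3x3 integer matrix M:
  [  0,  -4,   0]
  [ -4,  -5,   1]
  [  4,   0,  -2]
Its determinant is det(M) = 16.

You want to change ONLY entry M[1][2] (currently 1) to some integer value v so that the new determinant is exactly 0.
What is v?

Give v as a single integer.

Answer: 2

Derivation:
det is linear in entry M[1][2]: det = old_det + (v - 1) * C_12
Cofactor C_12 = -16
Want det = 0: 16 + (v - 1) * -16 = 0
  (v - 1) = -16 / -16 = 1
  v = 1 + (1) = 2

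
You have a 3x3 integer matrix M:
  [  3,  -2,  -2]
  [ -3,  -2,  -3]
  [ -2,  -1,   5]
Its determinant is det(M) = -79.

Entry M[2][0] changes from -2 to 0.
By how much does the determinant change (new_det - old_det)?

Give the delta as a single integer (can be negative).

Cofactor C_20 = 2
Entry delta = 0 - -2 = 2
Det delta = entry_delta * cofactor = 2 * 2 = 4

Answer: 4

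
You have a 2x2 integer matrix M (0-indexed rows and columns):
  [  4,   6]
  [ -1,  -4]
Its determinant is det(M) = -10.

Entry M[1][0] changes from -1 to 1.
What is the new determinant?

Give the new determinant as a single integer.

Answer: -22

Derivation:
det is linear in row 1: changing M[1][0] by delta changes det by delta * cofactor(1,0).
Cofactor C_10 = (-1)^(1+0) * minor(1,0) = -6
Entry delta = 1 - -1 = 2
Det delta = 2 * -6 = -12
New det = -10 + -12 = -22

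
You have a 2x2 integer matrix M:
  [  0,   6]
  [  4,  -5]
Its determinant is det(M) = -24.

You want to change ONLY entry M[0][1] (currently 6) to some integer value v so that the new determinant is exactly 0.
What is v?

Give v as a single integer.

Answer: 0

Derivation:
det is linear in entry M[0][1]: det = old_det + (v - 6) * C_01
Cofactor C_01 = -4
Want det = 0: -24 + (v - 6) * -4 = 0
  (v - 6) = 24 / -4 = -6
  v = 6 + (-6) = 0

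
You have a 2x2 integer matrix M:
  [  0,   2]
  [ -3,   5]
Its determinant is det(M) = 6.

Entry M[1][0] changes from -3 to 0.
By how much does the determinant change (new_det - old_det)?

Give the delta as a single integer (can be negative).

Cofactor C_10 = -2
Entry delta = 0 - -3 = 3
Det delta = entry_delta * cofactor = 3 * -2 = -6

Answer: -6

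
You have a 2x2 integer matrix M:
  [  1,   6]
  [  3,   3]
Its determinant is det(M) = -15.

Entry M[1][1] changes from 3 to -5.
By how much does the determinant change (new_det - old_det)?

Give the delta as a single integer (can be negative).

Answer: -8

Derivation:
Cofactor C_11 = 1
Entry delta = -5 - 3 = -8
Det delta = entry_delta * cofactor = -8 * 1 = -8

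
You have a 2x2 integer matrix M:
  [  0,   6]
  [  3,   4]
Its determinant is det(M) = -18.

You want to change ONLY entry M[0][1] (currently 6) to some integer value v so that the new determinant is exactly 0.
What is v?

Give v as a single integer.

Answer: 0

Derivation:
det is linear in entry M[0][1]: det = old_det + (v - 6) * C_01
Cofactor C_01 = -3
Want det = 0: -18 + (v - 6) * -3 = 0
  (v - 6) = 18 / -3 = -6
  v = 6 + (-6) = 0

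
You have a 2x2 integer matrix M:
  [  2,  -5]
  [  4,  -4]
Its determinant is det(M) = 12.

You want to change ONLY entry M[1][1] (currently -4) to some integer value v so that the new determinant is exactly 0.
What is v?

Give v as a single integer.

det is linear in entry M[1][1]: det = old_det + (v - -4) * C_11
Cofactor C_11 = 2
Want det = 0: 12 + (v - -4) * 2 = 0
  (v - -4) = -12 / 2 = -6
  v = -4 + (-6) = -10

Answer: -10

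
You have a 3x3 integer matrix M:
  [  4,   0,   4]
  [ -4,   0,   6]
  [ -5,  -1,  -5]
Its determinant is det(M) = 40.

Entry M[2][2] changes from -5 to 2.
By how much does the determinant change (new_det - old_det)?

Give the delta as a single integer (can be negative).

Cofactor C_22 = 0
Entry delta = 2 - -5 = 7
Det delta = entry_delta * cofactor = 7 * 0 = 0

Answer: 0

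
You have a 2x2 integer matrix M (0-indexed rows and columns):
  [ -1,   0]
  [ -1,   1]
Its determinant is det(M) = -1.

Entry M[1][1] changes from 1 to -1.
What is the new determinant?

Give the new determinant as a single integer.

Answer: 1

Derivation:
det is linear in row 1: changing M[1][1] by delta changes det by delta * cofactor(1,1).
Cofactor C_11 = (-1)^(1+1) * minor(1,1) = -1
Entry delta = -1 - 1 = -2
Det delta = -2 * -1 = 2
New det = -1 + 2 = 1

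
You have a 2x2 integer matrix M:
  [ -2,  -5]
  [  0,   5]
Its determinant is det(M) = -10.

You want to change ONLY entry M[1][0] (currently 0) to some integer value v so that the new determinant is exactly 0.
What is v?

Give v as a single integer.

Answer: 2

Derivation:
det is linear in entry M[1][0]: det = old_det + (v - 0) * C_10
Cofactor C_10 = 5
Want det = 0: -10 + (v - 0) * 5 = 0
  (v - 0) = 10 / 5 = 2
  v = 0 + (2) = 2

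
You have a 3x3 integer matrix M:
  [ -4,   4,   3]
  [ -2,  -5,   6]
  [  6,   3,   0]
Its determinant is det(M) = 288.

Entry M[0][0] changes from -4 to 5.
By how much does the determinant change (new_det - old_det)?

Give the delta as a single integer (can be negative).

Answer: -162

Derivation:
Cofactor C_00 = -18
Entry delta = 5 - -4 = 9
Det delta = entry_delta * cofactor = 9 * -18 = -162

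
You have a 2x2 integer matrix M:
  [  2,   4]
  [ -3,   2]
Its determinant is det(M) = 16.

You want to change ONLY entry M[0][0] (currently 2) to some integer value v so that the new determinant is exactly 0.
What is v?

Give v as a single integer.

det is linear in entry M[0][0]: det = old_det + (v - 2) * C_00
Cofactor C_00 = 2
Want det = 0: 16 + (v - 2) * 2 = 0
  (v - 2) = -16 / 2 = -8
  v = 2 + (-8) = -6

Answer: -6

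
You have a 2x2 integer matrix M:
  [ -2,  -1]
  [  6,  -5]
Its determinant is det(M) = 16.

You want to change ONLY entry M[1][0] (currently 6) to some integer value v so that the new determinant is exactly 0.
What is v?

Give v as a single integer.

det is linear in entry M[1][0]: det = old_det + (v - 6) * C_10
Cofactor C_10 = 1
Want det = 0: 16 + (v - 6) * 1 = 0
  (v - 6) = -16 / 1 = -16
  v = 6 + (-16) = -10

Answer: -10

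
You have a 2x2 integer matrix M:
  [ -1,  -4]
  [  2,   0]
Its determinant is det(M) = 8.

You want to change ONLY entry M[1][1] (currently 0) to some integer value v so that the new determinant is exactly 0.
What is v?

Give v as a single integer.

Answer: 8

Derivation:
det is linear in entry M[1][1]: det = old_det + (v - 0) * C_11
Cofactor C_11 = -1
Want det = 0: 8 + (v - 0) * -1 = 0
  (v - 0) = -8 / -1 = 8
  v = 0 + (8) = 8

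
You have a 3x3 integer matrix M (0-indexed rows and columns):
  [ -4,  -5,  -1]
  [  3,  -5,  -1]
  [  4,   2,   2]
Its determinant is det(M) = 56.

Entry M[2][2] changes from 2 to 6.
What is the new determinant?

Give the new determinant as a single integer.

det is linear in row 2: changing M[2][2] by delta changes det by delta * cofactor(2,2).
Cofactor C_22 = (-1)^(2+2) * minor(2,2) = 35
Entry delta = 6 - 2 = 4
Det delta = 4 * 35 = 140
New det = 56 + 140 = 196

Answer: 196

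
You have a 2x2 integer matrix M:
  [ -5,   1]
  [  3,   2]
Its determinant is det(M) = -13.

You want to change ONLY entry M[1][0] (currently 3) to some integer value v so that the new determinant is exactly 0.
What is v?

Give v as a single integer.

det is linear in entry M[1][0]: det = old_det + (v - 3) * C_10
Cofactor C_10 = -1
Want det = 0: -13 + (v - 3) * -1 = 0
  (v - 3) = 13 / -1 = -13
  v = 3 + (-13) = -10

Answer: -10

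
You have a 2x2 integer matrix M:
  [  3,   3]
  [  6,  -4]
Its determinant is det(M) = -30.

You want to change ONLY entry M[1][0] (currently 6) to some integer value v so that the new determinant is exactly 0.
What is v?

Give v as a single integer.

Answer: -4

Derivation:
det is linear in entry M[1][0]: det = old_det + (v - 6) * C_10
Cofactor C_10 = -3
Want det = 0: -30 + (v - 6) * -3 = 0
  (v - 6) = 30 / -3 = -10
  v = 6 + (-10) = -4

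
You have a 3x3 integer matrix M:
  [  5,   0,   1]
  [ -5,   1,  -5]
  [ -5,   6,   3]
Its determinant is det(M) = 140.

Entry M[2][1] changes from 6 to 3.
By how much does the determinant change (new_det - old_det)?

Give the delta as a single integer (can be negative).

Cofactor C_21 = 20
Entry delta = 3 - 6 = -3
Det delta = entry_delta * cofactor = -3 * 20 = -60

Answer: -60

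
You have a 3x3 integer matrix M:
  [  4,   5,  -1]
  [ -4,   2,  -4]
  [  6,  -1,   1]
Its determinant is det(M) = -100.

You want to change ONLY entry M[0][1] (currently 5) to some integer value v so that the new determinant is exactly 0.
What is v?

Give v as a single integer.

Answer: 0

Derivation:
det is linear in entry M[0][1]: det = old_det + (v - 5) * C_01
Cofactor C_01 = -20
Want det = 0: -100 + (v - 5) * -20 = 0
  (v - 5) = 100 / -20 = -5
  v = 5 + (-5) = 0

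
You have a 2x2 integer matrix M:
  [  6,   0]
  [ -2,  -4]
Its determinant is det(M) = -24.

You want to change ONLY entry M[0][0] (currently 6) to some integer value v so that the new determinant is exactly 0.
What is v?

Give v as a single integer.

Answer: 0

Derivation:
det is linear in entry M[0][0]: det = old_det + (v - 6) * C_00
Cofactor C_00 = -4
Want det = 0: -24 + (v - 6) * -4 = 0
  (v - 6) = 24 / -4 = -6
  v = 6 + (-6) = 0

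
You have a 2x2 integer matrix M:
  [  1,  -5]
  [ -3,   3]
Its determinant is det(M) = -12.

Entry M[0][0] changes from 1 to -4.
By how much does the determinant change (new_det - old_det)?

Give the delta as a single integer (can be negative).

Answer: -15

Derivation:
Cofactor C_00 = 3
Entry delta = -4 - 1 = -5
Det delta = entry_delta * cofactor = -5 * 3 = -15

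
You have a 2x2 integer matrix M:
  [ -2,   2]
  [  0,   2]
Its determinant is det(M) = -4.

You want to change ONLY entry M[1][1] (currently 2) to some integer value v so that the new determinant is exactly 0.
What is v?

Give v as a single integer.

Answer: 0

Derivation:
det is linear in entry M[1][1]: det = old_det + (v - 2) * C_11
Cofactor C_11 = -2
Want det = 0: -4 + (v - 2) * -2 = 0
  (v - 2) = 4 / -2 = -2
  v = 2 + (-2) = 0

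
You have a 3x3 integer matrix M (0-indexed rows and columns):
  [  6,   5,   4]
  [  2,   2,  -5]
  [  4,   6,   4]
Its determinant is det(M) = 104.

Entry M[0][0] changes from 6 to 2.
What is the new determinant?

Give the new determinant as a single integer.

det is linear in row 0: changing M[0][0] by delta changes det by delta * cofactor(0,0).
Cofactor C_00 = (-1)^(0+0) * minor(0,0) = 38
Entry delta = 2 - 6 = -4
Det delta = -4 * 38 = -152
New det = 104 + -152 = -48

Answer: -48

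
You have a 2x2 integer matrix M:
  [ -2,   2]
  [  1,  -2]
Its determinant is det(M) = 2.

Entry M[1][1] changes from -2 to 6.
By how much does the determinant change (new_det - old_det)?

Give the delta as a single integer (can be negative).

Cofactor C_11 = -2
Entry delta = 6 - -2 = 8
Det delta = entry_delta * cofactor = 8 * -2 = -16

Answer: -16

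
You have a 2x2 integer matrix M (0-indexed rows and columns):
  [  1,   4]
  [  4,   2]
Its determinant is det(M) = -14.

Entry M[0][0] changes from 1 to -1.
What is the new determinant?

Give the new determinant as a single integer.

det is linear in row 0: changing M[0][0] by delta changes det by delta * cofactor(0,0).
Cofactor C_00 = (-1)^(0+0) * minor(0,0) = 2
Entry delta = -1 - 1 = -2
Det delta = -2 * 2 = -4
New det = -14 + -4 = -18

Answer: -18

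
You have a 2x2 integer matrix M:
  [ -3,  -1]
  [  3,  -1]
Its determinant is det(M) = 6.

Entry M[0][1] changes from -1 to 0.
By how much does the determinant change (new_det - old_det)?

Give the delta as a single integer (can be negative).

Cofactor C_01 = -3
Entry delta = 0 - -1 = 1
Det delta = entry_delta * cofactor = 1 * -3 = -3

Answer: -3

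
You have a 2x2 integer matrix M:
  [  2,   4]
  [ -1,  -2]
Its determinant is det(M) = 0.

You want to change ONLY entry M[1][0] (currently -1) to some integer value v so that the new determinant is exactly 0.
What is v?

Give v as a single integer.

Answer: -1

Derivation:
det is linear in entry M[1][0]: det = old_det + (v - -1) * C_10
Cofactor C_10 = -4
Want det = 0: 0 + (v - -1) * -4 = 0
  (v - -1) = 0 / -4 = 0
  v = -1 + (0) = -1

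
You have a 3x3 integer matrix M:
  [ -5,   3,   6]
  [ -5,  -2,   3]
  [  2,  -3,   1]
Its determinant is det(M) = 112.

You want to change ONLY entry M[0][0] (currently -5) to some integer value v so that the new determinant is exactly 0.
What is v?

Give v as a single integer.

det is linear in entry M[0][0]: det = old_det + (v - -5) * C_00
Cofactor C_00 = 7
Want det = 0: 112 + (v - -5) * 7 = 0
  (v - -5) = -112 / 7 = -16
  v = -5 + (-16) = -21

Answer: -21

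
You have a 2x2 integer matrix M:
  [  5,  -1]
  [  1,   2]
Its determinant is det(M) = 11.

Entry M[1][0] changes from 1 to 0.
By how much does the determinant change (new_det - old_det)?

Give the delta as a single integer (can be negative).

Answer: -1

Derivation:
Cofactor C_10 = 1
Entry delta = 0 - 1 = -1
Det delta = entry_delta * cofactor = -1 * 1 = -1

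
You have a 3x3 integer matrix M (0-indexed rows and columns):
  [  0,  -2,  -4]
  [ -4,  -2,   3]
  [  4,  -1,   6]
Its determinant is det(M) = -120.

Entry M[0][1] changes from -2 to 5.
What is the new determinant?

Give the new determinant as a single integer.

Answer: 132

Derivation:
det is linear in row 0: changing M[0][1] by delta changes det by delta * cofactor(0,1).
Cofactor C_01 = (-1)^(0+1) * minor(0,1) = 36
Entry delta = 5 - -2 = 7
Det delta = 7 * 36 = 252
New det = -120 + 252 = 132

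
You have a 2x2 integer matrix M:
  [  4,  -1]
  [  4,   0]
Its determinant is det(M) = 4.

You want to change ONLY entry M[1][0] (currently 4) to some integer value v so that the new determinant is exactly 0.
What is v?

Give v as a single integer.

det is linear in entry M[1][0]: det = old_det + (v - 4) * C_10
Cofactor C_10 = 1
Want det = 0: 4 + (v - 4) * 1 = 0
  (v - 4) = -4 / 1 = -4
  v = 4 + (-4) = 0

Answer: 0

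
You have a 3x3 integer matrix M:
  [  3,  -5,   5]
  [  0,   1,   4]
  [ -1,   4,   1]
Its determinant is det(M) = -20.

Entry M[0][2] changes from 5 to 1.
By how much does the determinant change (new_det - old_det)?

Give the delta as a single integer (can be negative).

Answer: -4

Derivation:
Cofactor C_02 = 1
Entry delta = 1 - 5 = -4
Det delta = entry_delta * cofactor = -4 * 1 = -4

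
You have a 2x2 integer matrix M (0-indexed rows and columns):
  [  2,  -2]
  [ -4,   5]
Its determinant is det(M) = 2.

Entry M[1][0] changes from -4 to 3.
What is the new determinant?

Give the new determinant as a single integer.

det is linear in row 1: changing M[1][0] by delta changes det by delta * cofactor(1,0).
Cofactor C_10 = (-1)^(1+0) * minor(1,0) = 2
Entry delta = 3 - -4 = 7
Det delta = 7 * 2 = 14
New det = 2 + 14 = 16

Answer: 16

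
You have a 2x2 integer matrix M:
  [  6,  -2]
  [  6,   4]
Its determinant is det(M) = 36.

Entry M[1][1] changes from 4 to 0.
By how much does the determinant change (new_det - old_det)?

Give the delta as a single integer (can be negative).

Cofactor C_11 = 6
Entry delta = 0 - 4 = -4
Det delta = entry_delta * cofactor = -4 * 6 = -24

Answer: -24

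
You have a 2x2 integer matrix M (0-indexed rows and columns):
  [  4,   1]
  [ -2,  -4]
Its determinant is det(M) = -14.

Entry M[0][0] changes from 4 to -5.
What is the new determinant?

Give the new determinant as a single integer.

det is linear in row 0: changing M[0][0] by delta changes det by delta * cofactor(0,0).
Cofactor C_00 = (-1)^(0+0) * minor(0,0) = -4
Entry delta = -5 - 4 = -9
Det delta = -9 * -4 = 36
New det = -14 + 36 = 22

Answer: 22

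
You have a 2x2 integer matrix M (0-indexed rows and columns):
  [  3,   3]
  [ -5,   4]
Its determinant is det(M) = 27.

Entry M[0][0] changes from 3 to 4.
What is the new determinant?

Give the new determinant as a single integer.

det is linear in row 0: changing M[0][0] by delta changes det by delta * cofactor(0,0).
Cofactor C_00 = (-1)^(0+0) * minor(0,0) = 4
Entry delta = 4 - 3 = 1
Det delta = 1 * 4 = 4
New det = 27 + 4 = 31

Answer: 31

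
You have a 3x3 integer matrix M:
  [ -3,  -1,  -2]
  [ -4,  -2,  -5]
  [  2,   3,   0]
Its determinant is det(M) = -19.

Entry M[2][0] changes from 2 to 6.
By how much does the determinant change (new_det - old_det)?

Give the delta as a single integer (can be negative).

Answer: 4

Derivation:
Cofactor C_20 = 1
Entry delta = 6 - 2 = 4
Det delta = entry_delta * cofactor = 4 * 1 = 4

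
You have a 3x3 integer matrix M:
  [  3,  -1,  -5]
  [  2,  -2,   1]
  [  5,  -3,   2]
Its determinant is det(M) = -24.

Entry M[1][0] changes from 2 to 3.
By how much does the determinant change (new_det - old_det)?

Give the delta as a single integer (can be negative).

Cofactor C_10 = 17
Entry delta = 3 - 2 = 1
Det delta = entry_delta * cofactor = 1 * 17 = 17

Answer: 17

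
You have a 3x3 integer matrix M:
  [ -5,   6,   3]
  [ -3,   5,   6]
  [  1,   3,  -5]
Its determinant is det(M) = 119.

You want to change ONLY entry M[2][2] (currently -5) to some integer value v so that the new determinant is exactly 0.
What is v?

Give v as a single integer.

Answer: 12

Derivation:
det is linear in entry M[2][2]: det = old_det + (v - -5) * C_22
Cofactor C_22 = -7
Want det = 0: 119 + (v - -5) * -7 = 0
  (v - -5) = -119 / -7 = 17
  v = -5 + (17) = 12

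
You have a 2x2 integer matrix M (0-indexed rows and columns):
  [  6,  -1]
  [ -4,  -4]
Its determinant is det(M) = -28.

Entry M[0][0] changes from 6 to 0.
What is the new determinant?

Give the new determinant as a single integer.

det is linear in row 0: changing M[0][0] by delta changes det by delta * cofactor(0,0).
Cofactor C_00 = (-1)^(0+0) * minor(0,0) = -4
Entry delta = 0 - 6 = -6
Det delta = -6 * -4 = 24
New det = -28 + 24 = -4

Answer: -4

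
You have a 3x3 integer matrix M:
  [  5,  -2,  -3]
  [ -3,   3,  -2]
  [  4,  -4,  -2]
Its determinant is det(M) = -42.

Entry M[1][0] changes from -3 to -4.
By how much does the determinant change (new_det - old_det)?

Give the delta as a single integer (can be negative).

Cofactor C_10 = 8
Entry delta = -4 - -3 = -1
Det delta = entry_delta * cofactor = -1 * 8 = -8

Answer: -8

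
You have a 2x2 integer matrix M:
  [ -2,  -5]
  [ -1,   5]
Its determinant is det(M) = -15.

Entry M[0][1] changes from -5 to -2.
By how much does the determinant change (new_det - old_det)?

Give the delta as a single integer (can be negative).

Cofactor C_01 = 1
Entry delta = -2 - -5 = 3
Det delta = entry_delta * cofactor = 3 * 1 = 3

Answer: 3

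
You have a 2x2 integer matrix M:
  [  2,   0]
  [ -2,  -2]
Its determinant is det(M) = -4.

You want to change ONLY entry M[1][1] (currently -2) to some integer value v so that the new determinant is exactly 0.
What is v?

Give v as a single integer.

det is linear in entry M[1][1]: det = old_det + (v - -2) * C_11
Cofactor C_11 = 2
Want det = 0: -4 + (v - -2) * 2 = 0
  (v - -2) = 4 / 2 = 2
  v = -2 + (2) = 0

Answer: 0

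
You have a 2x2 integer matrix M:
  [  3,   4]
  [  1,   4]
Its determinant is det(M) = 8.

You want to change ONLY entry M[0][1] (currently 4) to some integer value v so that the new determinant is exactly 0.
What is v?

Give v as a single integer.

Answer: 12

Derivation:
det is linear in entry M[0][1]: det = old_det + (v - 4) * C_01
Cofactor C_01 = -1
Want det = 0: 8 + (v - 4) * -1 = 0
  (v - 4) = -8 / -1 = 8
  v = 4 + (8) = 12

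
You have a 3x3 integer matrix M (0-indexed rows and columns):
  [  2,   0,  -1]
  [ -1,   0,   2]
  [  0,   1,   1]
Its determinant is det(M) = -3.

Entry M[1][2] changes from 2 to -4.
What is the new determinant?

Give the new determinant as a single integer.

det is linear in row 1: changing M[1][2] by delta changes det by delta * cofactor(1,2).
Cofactor C_12 = (-1)^(1+2) * minor(1,2) = -2
Entry delta = -4 - 2 = -6
Det delta = -6 * -2 = 12
New det = -3 + 12 = 9

Answer: 9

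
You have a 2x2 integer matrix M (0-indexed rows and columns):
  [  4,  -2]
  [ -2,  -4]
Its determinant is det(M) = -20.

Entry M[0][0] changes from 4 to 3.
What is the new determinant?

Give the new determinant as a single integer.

Answer: -16

Derivation:
det is linear in row 0: changing M[0][0] by delta changes det by delta * cofactor(0,0).
Cofactor C_00 = (-1)^(0+0) * minor(0,0) = -4
Entry delta = 3 - 4 = -1
Det delta = -1 * -4 = 4
New det = -20 + 4 = -16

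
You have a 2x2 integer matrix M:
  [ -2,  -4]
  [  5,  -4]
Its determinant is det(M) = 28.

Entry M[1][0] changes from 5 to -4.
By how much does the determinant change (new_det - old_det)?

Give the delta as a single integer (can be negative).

Cofactor C_10 = 4
Entry delta = -4 - 5 = -9
Det delta = entry_delta * cofactor = -9 * 4 = -36

Answer: -36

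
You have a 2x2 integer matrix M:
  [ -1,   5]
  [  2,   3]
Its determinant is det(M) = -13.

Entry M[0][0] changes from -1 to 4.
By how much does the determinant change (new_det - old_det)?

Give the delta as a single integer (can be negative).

Answer: 15

Derivation:
Cofactor C_00 = 3
Entry delta = 4 - -1 = 5
Det delta = entry_delta * cofactor = 5 * 3 = 15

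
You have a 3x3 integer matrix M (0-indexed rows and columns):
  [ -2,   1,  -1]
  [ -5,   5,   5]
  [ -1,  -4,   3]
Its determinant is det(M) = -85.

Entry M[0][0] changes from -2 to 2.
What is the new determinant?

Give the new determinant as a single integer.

Answer: 55

Derivation:
det is linear in row 0: changing M[0][0] by delta changes det by delta * cofactor(0,0).
Cofactor C_00 = (-1)^(0+0) * minor(0,0) = 35
Entry delta = 2 - -2 = 4
Det delta = 4 * 35 = 140
New det = -85 + 140 = 55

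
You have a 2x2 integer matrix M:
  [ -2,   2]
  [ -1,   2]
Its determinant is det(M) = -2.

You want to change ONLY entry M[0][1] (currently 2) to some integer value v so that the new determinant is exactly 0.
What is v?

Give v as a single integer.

Answer: 4

Derivation:
det is linear in entry M[0][1]: det = old_det + (v - 2) * C_01
Cofactor C_01 = 1
Want det = 0: -2 + (v - 2) * 1 = 0
  (v - 2) = 2 / 1 = 2
  v = 2 + (2) = 4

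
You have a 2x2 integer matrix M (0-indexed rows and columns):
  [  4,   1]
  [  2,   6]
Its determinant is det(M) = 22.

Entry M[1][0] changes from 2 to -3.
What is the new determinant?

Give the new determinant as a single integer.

det is linear in row 1: changing M[1][0] by delta changes det by delta * cofactor(1,0).
Cofactor C_10 = (-1)^(1+0) * minor(1,0) = -1
Entry delta = -3 - 2 = -5
Det delta = -5 * -1 = 5
New det = 22 + 5 = 27

Answer: 27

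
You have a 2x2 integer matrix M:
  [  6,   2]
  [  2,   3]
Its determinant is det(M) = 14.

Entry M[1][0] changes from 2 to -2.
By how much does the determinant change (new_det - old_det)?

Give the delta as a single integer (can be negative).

Answer: 8

Derivation:
Cofactor C_10 = -2
Entry delta = -2 - 2 = -4
Det delta = entry_delta * cofactor = -4 * -2 = 8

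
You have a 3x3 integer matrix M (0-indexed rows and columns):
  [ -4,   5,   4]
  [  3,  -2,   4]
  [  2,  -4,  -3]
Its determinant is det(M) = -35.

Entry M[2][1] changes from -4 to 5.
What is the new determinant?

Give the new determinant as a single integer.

det is linear in row 2: changing M[2][1] by delta changes det by delta * cofactor(2,1).
Cofactor C_21 = (-1)^(2+1) * minor(2,1) = 28
Entry delta = 5 - -4 = 9
Det delta = 9 * 28 = 252
New det = -35 + 252 = 217

Answer: 217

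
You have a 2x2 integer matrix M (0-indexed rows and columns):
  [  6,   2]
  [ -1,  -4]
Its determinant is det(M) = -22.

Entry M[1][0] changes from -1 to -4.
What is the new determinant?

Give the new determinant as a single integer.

det is linear in row 1: changing M[1][0] by delta changes det by delta * cofactor(1,0).
Cofactor C_10 = (-1)^(1+0) * minor(1,0) = -2
Entry delta = -4 - -1 = -3
Det delta = -3 * -2 = 6
New det = -22 + 6 = -16

Answer: -16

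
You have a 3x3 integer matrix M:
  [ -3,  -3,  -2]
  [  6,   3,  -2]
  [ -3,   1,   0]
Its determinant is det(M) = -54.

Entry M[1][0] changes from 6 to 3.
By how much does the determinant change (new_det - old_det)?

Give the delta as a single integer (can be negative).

Answer: 6

Derivation:
Cofactor C_10 = -2
Entry delta = 3 - 6 = -3
Det delta = entry_delta * cofactor = -3 * -2 = 6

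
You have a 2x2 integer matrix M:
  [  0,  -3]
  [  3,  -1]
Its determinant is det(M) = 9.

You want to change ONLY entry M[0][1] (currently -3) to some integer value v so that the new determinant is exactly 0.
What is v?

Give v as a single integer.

Answer: 0

Derivation:
det is linear in entry M[0][1]: det = old_det + (v - -3) * C_01
Cofactor C_01 = -3
Want det = 0: 9 + (v - -3) * -3 = 0
  (v - -3) = -9 / -3 = 3
  v = -3 + (3) = 0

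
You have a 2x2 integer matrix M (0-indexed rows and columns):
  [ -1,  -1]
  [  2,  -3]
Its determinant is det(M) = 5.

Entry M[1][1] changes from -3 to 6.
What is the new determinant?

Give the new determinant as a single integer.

det is linear in row 1: changing M[1][1] by delta changes det by delta * cofactor(1,1).
Cofactor C_11 = (-1)^(1+1) * minor(1,1) = -1
Entry delta = 6 - -3 = 9
Det delta = 9 * -1 = -9
New det = 5 + -9 = -4

Answer: -4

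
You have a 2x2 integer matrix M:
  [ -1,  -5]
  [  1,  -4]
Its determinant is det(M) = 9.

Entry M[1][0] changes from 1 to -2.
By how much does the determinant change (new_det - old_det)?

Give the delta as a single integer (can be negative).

Answer: -15

Derivation:
Cofactor C_10 = 5
Entry delta = -2 - 1 = -3
Det delta = entry_delta * cofactor = -3 * 5 = -15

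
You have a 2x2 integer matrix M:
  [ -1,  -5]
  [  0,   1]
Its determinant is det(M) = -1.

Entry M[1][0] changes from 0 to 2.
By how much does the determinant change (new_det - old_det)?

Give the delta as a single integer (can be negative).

Cofactor C_10 = 5
Entry delta = 2 - 0 = 2
Det delta = entry_delta * cofactor = 2 * 5 = 10

Answer: 10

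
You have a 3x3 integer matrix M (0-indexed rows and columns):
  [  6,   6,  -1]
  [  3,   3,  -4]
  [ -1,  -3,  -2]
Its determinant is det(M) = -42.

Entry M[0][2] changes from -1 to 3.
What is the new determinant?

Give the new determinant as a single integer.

Answer: -66

Derivation:
det is linear in row 0: changing M[0][2] by delta changes det by delta * cofactor(0,2).
Cofactor C_02 = (-1)^(0+2) * minor(0,2) = -6
Entry delta = 3 - -1 = 4
Det delta = 4 * -6 = -24
New det = -42 + -24 = -66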